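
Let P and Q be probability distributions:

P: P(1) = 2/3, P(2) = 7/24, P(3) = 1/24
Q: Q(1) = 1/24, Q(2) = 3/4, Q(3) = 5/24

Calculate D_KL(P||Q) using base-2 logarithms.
2.1725 bits

D_KL(P||Q) = Σ P(x) log₂(P(x)/Q(x))

Computing term by term:
  P(1)·log₂(P(1)/Q(1)) = (2/3)·log₂((2/3)/(1/24)) = 2.66667
  P(2)·log₂(P(2)/Q(2)) = (7/24)·log₂((7/24)/(3/4)) = -0.39742
  P(3)·log₂(P(3)/Q(3)) = (1/24)·log₂((1/24)/(5/24)) = -0.09675

D_KL(P||Q) = 2.66667 - 0.39742 - 0.09675 = 2.17250 ≈ 2.1725 bits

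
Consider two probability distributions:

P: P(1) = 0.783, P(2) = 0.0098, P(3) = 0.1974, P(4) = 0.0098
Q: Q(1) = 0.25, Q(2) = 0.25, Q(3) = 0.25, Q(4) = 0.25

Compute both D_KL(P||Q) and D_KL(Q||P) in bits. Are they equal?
D_KL(P||Q) = 1.1308 bits, D_KL(Q||P) = 2.0099 bits. No, they are not equal.

D_KL(P||Q) = Σ P(x) log₂(P(x)/Q(x))

Computing term by term:
  P(1)·log₂(P(1)/Q(1)) = 0.783·log₂(0.783/0.25) = 1.28967
  P(2)·log₂(P(2)/Q(2)) = 0.0098·log₂(0.0098/0.25) = -0.04580
  P(3)·log₂(P(3)/Q(3)) = 0.1974·log₂(0.1974/0.25) = -0.06728
  P(4)·log₂(P(4)/Q(4)) = 0.0098·log₂(0.0098/0.25) = -0.04580

D_KL(P||Q) = 1.28967 - 0.04580 - 0.06728 - 0.04580 = 1.13079 ≈ 1.1308 bits

D_KL(Q||P) = Σ Q(x) log₂(Q(x)/P(x))

Computing term by term:
  Q(1)·log₂(Q(1)/P(1)) = 0.25·log₂(0.25/0.783) = -0.41177
  Q(2)·log₂(Q(2)/P(2)) = 0.25·log₂(0.25/0.0098) = 1.16825
  Q(3)·log₂(Q(3)/P(3)) = 0.25·log₂(0.25/0.1974) = 0.08520
  Q(4)·log₂(Q(4)/P(4)) = 0.25·log₂(0.25/0.0098) = 1.16825

D_KL(Q||P) = -0.41177 + 1.16825 + 0.08520 + 1.16825 = 2.00993 ≈ 2.0099 bits

These are NOT equal (difference: 0.8791 bits). KL divergence is asymmetric: D_KL(P||Q) ≠ D_KL(Q||P) in general.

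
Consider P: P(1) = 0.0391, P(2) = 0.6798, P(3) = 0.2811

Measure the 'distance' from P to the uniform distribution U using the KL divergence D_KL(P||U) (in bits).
0.5089 bits

U(i) = 1/3 for all i

D_KL(P||U) = Σ P(x) log₂(P(x) / (1/3))
           = Σ P(x) log₂(P(x)) + log₂(3)
           = log₂(3) - H(P)

H(P) = -Σ P(x) log₂(P(x)):
  -P(1)·log₂(P(1)) = -(0.0391)·log₂(0.0391) = 0.18286
  -P(2)·log₂(P(2)) = -(0.6798)·log₂(0.6798) = 0.37852
  -P(3)·log₂(P(3)) = -(0.2811)·log₂(0.2811) = 0.51465
H(P) = 0.18286 + 0.37852 + 0.51465 = 1.07603 bits

log₂(3) = 1.58496 bits

D_KL(P||U) = 1.58496 - 1.07603 = 0.50893 ≈ 0.5089 bits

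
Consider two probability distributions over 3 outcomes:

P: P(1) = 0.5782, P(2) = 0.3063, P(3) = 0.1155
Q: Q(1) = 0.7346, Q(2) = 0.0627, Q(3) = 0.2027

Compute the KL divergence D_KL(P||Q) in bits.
0.4075 bits

D_KL(P||Q) = Σ P(x) log₂(P(x)/Q(x))

Computing term by term:
  P(1)·log₂(P(1)/Q(1)) = 0.5782·log₂(0.5782/0.7346) = -0.19970
  P(2)·log₂(P(2)/Q(2)) = 0.3063·log₂(0.3063/0.0627) = 0.70094
  P(3)·log₂(P(3)/Q(3)) = 0.1155·log₂(0.1155/0.2027) = -0.09372

D_KL(P||Q) = -0.19970 + 0.70094 - 0.09372 = 0.40752 ≈ 0.4075 bits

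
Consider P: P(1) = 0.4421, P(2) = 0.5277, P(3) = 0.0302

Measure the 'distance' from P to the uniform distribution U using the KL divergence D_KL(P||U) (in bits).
0.4252 bits

U(i) = 1/3 for all i

D_KL(P||U) = Σ P(x) log₂(P(x) / (1/3))
           = Σ P(x) log₂(P(x)) + log₂(3)
           = log₂(3) - H(P)

H(P) = -Σ P(x) log₂(P(x)):
  -P(1)·log₂(P(1)) = -(0.4421)·log₂(0.4421) = 0.52060
  -P(2)·log₂(P(2)) = -(0.5277)·log₂(0.5277) = 0.48665
  -P(3)·log₂(P(3)) = -(0.0302)·log₂(0.0302) = 0.15249
H(P) = 0.52060 + 0.48665 + 0.15249 = 1.15974 bits

log₂(3) = 1.58496 bits

D_KL(P||U) = 1.58496 - 1.15974 = 0.42522 ≈ 0.4252 bits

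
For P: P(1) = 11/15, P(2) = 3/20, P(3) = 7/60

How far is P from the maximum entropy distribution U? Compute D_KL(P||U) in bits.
0.4847 bits

U(i) = 1/3 for all i

D_KL(P||U) = Σ P(x) log₂(P(x) / (1/3))
           = Σ P(x) log₂(P(x)) + log₂(3)
           = log₂(3) - H(P)

H(P) = -Σ P(x) log₂(P(x)):
  -P(1)·log₂(P(1)) = -(11/15)·log₂(11/15) = 0.32814
  -P(2)·log₂(P(2)) = -(3/20)·log₂(3/20) = 0.41054
  -P(3)·log₂(P(3)) = -(7/60)·log₂(7/60) = 0.36161
H(P) = 0.32814 + 0.41054 + 0.36161 = 1.10029 bits

log₂(3) = 1.58496 bits

D_KL(P||U) = 1.58496 - 1.10029 = 0.48467 ≈ 0.4847 bits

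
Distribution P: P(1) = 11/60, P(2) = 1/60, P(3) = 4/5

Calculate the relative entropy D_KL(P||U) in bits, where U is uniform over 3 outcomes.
0.7803 bits

U(i) = 1/3 for all i

D_KL(P||U) = Σ P(x) log₂(P(x) / (1/3))
           = Σ P(x) log₂(P(x)) + log₂(3)
           = log₂(3) - H(P)

H(P) = -Σ P(x) log₂(P(x)):
  -P(1)·log₂(P(1)) = -(11/60)·log₂(11/60) = 0.44870
  -P(2)·log₂(P(2)) = -(1/60)·log₂(1/60) = 0.09845
  -P(3)·log₂(P(3)) = -(4/5)·log₂(4/5) = 0.25754
H(P) = 0.44870 + 0.09845 + 0.25754 = 0.80469 bits

log₂(3) = 1.58496 bits

D_KL(P||U) = 1.58496 - 0.80469 = 0.78027 ≈ 0.7803 bits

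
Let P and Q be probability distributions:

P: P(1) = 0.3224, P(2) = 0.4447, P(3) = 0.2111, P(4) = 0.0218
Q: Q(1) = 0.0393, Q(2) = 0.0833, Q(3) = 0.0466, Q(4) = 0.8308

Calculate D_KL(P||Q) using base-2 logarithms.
2.3991 bits

D_KL(P||Q) = Σ P(x) log₂(P(x)/Q(x))

Computing term by term:
  P(1)·log₂(P(1)/Q(1)) = 0.3224·log₂(0.3224/0.0393) = 0.97889
  P(2)·log₂(P(2)/Q(2)) = 0.4447·log₂(0.4447/0.0833) = 1.07459
  P(3)·log₂(P(3)/Q(3)) = 0.2111·log₂(0.2111/0.0466) = 0.46010
  P(4)·log₂(P(4)/Q(4)) = 0.0218·log₂(0.0218/0.8308) = -0.11450

D_KL(P||Q) = 0.97889 + 1.07459 + 0.46010 - 0.11450 = 2.39908 ≈ 2.3991 bits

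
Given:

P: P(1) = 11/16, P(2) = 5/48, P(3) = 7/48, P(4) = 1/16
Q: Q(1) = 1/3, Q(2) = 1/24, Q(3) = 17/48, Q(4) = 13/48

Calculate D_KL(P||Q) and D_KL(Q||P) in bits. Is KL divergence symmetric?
D_KL(P||Q) = 0.5368 bits, D_KL(Q||P) = 0.6231 bits. No, KL divergence is not symmetric.

D_KL(P||Q) = Σ P(x) log₂(P(x)/Q(x))

Computing term by term:
  P(1)·log₂(P(1)/Q(1)) = (11/16)·log₂((11/16)/(1/3)) = 0.71802
  P(2)·log₂(P(2)/Q(2)) = (5/48)·log₂((5/48)/(1/24)) = 0.13770
  P(3)·log₂(P(3)/Q(3)) = (7/48)·log₂((7/48)/(17/48)) = -0.18668
  P(4)·log₂(P(4)/Q(4)) = (1/16)·log₂((1/16)/(13/48)) = -0.13222

D_KL(P||Q) = 0.71802 + 0.13770 - 0.18668 - 0.13222 = 0.53682 ≈ 0.5368 bits

D_KL(Q||P) = Σ Q(x) log₂(Q(x)/P(x))

Computing term by term:
  Q(1)·log₂(Q(1)/P(1)) = (1/3)·log₂((1/3)/(11/16)) = -0.34813
  Q(2)·log₂(Q(2)/P(2)) = (1/24)·log₂((1/24)/(5/48)) = -0.05508
  Q(3)·log₂(Q(3)/P(3)) = (17/48)·log₂((17/48)/(7/48)) = 0.45337
  Q(4)·log₂(Q(4)/P(4)) = (13/48)·log₂((13/48)/(1/16)) = 0.57294

D_KL(Q||P) = -0.34813 - 0.05508 + 0.45337 + 0.57294 = 0.62310 ≈ 0.6231 bits

These are NOT equal (difference: 0.0863 bits). KL divergence is asymmetric: D_KL(P||Q) ≠ D_KL(Q||P) in general.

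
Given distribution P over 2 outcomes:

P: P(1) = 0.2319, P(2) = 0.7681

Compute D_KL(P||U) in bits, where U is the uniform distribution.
0.2187 bits

U(i) = 1/2 for all i

D_KL(P||U) = Σ P(x) log₂(P(x) / (1/2))
           = Σ P(x) log₂(P(x)) + log₂(2)
           = log₂(2) - H(P)

H(P) = -Σ P(x) log₂(P(x)):
  -P(1)·log₂(P(1)) = -(0.2319)·log₂(0.2319) = 0.48894
  -P(2)·log₂(P(2)) = -(0.7681)·log₂(0.7681) = 0.29236
H(P) = 0.48894 + 0.29236 = 0.78130 bits

log₂(2) = 1.00000 bits

D_KL(P||U) = 1.00000 - 0.78130 = 0.21870 ≈ 0.2187 bits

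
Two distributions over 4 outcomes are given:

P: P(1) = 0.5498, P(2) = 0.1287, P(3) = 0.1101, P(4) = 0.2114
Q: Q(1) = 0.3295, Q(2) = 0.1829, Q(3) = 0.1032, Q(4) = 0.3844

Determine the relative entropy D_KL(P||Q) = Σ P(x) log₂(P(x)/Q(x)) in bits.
0.1688 bits

D_KL(P||Q) = Σ P(x) log₂(P(x)/Q(x))

Computing term by term:
  P(1)·log₂(P(1)/Q(1)) = 0.5498·log₂(0.5498/0.3295) = 0.40610
  P(2)·log₂(P(2)/Q(2)) = 0.1287·log₂(0.1287/0.1829) = -0.06526
  P(3)·log₂(P(3)/Q(3)) = 0.1101·log₂(0.1101/0.1032) = 0.01028
  P(4)·log₂(P(4)/Q(4)) = 0.2114·log₂(0.2114/0.3844) = -0.18236

D_KL(P||Q) = 0.40610 - 0.06526 + 0.01028 - 0.18236 = 0.16876 ≈ 0.1688 bits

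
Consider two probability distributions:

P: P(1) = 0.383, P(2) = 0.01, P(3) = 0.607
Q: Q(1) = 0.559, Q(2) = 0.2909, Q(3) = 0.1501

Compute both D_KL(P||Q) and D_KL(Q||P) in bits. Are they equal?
D_KL(P||Q) = 0.9660 bits, D_KL(Q||P) = 1.4169 bits. No, they are not equal.

D_KL(P||Q) = Σ P(x) log₂(P(x)/Q(x))

Computing term by term:
  P(1)·log₂(P(1)/Q(1)) = 0.383·log₂(0.383/0.559) = -0.20893
  P(2)·log₂(P(2)/Q(2)) = 0.01·log₂(0.01/0.2909) = -0.04862
  P(3)·log₂(P(3)/Q(3)) = 0.607·log₂(0.607/0.1501) = 1.22357

D_KL(P||Q) = -0.20893 - 0.04862 + 1.22357 = 0.96602 ≈ 0.9660 bits

D_KL(Q||P) = Σ Q(x) log₂(Q(x)/P(x))

Computing term by term:
  Q(1)·log₂(Q(1)/P(1)) = 0.559·log₂(0.559/0.383) = 0.30494
  Q(2)·log₂(Q(2)/P(2)) = 0.2909·log₂(0.2909/0.01) = 1.41449
  Q(3)·log₂(Q(3)/P(3)) = 0.1501·log₂(0.1501/0.607) = -0.30257

D_KL(Q||P) = 0.30494 + 1.41449 - 0.30257 = 1.41686 ≈ 1.4169 bits

These are NOT equal (difference: 0.4509 bits). KL divergence is asymmetric: D_KL(P||Q) ≠ D_KL(Q||P) in general.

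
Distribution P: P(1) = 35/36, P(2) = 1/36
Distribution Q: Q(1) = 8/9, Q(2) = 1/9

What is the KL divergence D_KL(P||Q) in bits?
0.0701 bits

D_KL(P||Q) = Σ P(x) log₂(P(x)/Q(x))

Computing term by term:
  P(1)·log₂(P(1)/Q(1)) = (35/36)·log₂((35/36)/(8/9)) = 0.12569
  P(2)·log₂(P(2)/Q(2)) = (1/36)·log₂((1/36)/(1/9)) = -0.05556

D_KL(P||Q) = 0.12569 - 0.05556 = 0.07013 ≈ 0.0701 bits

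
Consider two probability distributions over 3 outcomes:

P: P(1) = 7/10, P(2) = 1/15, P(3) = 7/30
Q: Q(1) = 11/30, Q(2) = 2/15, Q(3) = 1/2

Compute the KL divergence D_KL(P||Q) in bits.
0.3298 bits

D_KL(P||Q) = Σ P(x) log₂(P(x)/Q(x))

Computing term by term:
  P(1)·log₂(P(1)/Q(1)) = (7/10)·log₂((7/10)/(11/30)) = 0.65302
  P(2)·log₂(P(2)/Q(2)) = (1/15)·log₂((1/15)/(2/15)) = -0.06667
  P(3)·log₂(P(3)/Q(3)) = (7/30)·log₂((7/30)/(1/2)) = -0.25656

D_KL(P||Q) = 0.65302 - 0.06667 - 0.25656 = 0.32979 ≈ 0.3298 bits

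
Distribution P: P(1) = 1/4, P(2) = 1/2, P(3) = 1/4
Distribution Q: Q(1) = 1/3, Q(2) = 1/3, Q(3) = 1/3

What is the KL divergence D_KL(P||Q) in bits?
0.0850 bits

D_KL(P||Q) = Σ P(x) log₂(P(x)/Q(x))

Computing term by term:
  P(1)·log₂(P(1)/Q(1)) = (1/4)·log₂((1/4)/(1/3)) = -0.10376
  P(2)·log₂(P(2)/Q(2)) = (1/2)·log₂((1/2)/(1/3)) = 0.29248
  P(3)·log₂(P(3)/Q(3)) = (1/4)·log₂((1/4)/(1/3)) = -0.10376

D_KL(P||Q) = -0.10376 + 0.29248 - 0.10376 = 0.08496 ≈ 0.0850 bits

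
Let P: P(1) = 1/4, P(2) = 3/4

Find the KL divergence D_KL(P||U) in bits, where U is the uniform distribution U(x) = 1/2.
0.1887 bits

U(i) = 1/2 for all i

D_KL(P||U) = Σ P(x) log₂(P(x) / (1/2))
           = Σ P(x) log₂(P(x)) + log₂(2)
           = log₂(2) - H(P)

H(P) = -Σ P(x) log₂(P(x)):
  -P(1)·log₂(P(1)) = -(1/4)·log₂(1/4) = 0.50000
  -P(2)·log₂(P(2)) = -(3/4)·log₂(3/4) = 0.31128
H(P) = 0.50000 + 0.31128 = 0.81128 bits

log₂(2) = 1.00000 bits

D_KL(P||U) = 1.00000 - 0.81128 = 0.18872 ≈ 0.1887 bits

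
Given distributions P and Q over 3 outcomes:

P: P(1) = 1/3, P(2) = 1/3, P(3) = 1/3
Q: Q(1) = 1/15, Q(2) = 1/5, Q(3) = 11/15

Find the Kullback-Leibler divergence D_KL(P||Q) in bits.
0.6405 bits

D_KL(P||Q) = Σ P(x) log₂(P(x)/Q(x))

Computing term by term:
  P(1)·log₂(P(1)/Q(1)) = (1/3)·log₂((1/3)/(1/15)) = 0.77398
  P(2)·log₂(P(2)/Q(2)) = (1/3)·log₂((1/3)/(1/5)) = 0.24566
  P(3)·log₂(P(3)/Q(3)) = (1/3)·log₂((1/3)/(11/15)) = -0.37917

D_KL(P||Q) = 0.77398 + 0.24566 - 0.37917 = 0.64047 ≈ 0.6405 bits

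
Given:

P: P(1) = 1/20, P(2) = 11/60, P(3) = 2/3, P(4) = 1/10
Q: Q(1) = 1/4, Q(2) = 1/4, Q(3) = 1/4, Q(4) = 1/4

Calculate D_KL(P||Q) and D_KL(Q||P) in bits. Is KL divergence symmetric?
D_KL(P||Q) = 0.6130 bits, D_KL(Q||P) = 0.6691 bits. No, KL divergence is not symmetric.

D_KL(P||Q) = Σ P(x) log₂(P(x)/Q(x))

Computing term by term:
  P(1)·log₂(P(1)/Q(1)) = (1/20)·log₂((1/20)/(1/4)) = -0.11610
  P(2)·log₂(P(2)/Q(2)) = (11/60)·log₂((11/60)/(1/4)) = -0.08203
  P(3)·log₂(P(3)/Q(3)) = (2/3)·log₂((2/3)/(1/4)) = 0.94336
  P(4)·log₂(P(4)/Q(4)) = (1/10)·log₂((1/10)/(1/4)) = -0.13219

D_KL(P||Q) = -0.11610 - 0.08203 + 0.94336 - 0.13219 = 0.61304 ≈ 0.6130 bits

D_KL(Q||P) = Σ Q(x) log₂(Q(x)/P(x))

Computing term by term:
  Q(1)·log₂(Q(1)/P(1)) = (1/4)·log₂((1/4)/(1/20)) = 0.58048
  Q(2)·log₂(Q(2)/P(2)) = (1/4)·log₂((1/4)/(11/60)) = 0.11186
  Q(3)·log₂(Q(3)/P(3)) = (1/4)·log₂((1/4)/(2/3)) = -0.35376
  Q(4)·log₂(Q(4)/P(4)) = (1/4)·log₂((1/4)/(1/10)) = 0.33048

D_KL(Q||P) = 0.58048 + 0.11186 - 0.35376 + 0.33048 = 0.66906 ≈ 0.6691 bits

These are NOT equal (difference: 0.0561 bits). KL divergence is asymmetric: D_KL(P||Q) ≠ D_KL(Q||P) in general.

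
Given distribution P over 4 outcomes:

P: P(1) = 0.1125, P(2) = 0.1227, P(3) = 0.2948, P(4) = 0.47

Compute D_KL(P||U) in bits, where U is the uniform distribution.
0.2426 bits

U(i) = 1/4 for all i

D_KL(P||U) = Σ P(x) log₂(P(x) / (1/4))
           = Σ P(x) log₂(P(x)) + log₂(4)
           = log₂(4) - H(P)

H(P) = -Σ P(x) log₂(P(x)):
  -P(1)·log₂(P(1)) = -(0.1125)·log₂(0.1125) = 0.35460
  -P(2)·log₂(P(2)) = -(0.1227)·log₂(0.1227) = 0.37139
  -P(3)·log₂(P(3)) = -(0.2948)·log₂(0.2948) = 0.51949
  -P(4)·log₂(P(4)) = -(0.47)·log₂(0.47) = 0.51196
H(P) = 0.35460 + 0.37139 + 0.51949 + 0.51196 = 1.75744 bits

log₂(4) = 2.00000 bits

D_KL(P||U) = 2.00000 - 1.75744 = 0.24256 ≈ 0.2426 bits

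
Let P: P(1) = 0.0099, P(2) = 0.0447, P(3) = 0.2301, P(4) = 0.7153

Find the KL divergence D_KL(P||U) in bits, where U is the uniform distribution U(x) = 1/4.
0.9002 bits

U(i) = 1/4 for all i

D_KL(P||U) = Σ P(x) log₂(P(x) / (1/4))
           = Σ P(x) log₂(P(x)) + log₂(4)
           = log₂(4) - H(P)

H(P) = -Σ P(x) log₂(P(x)):
  -P(1)·log₂(P(1)) = -(0.0099)·log₂(0.0099) = 0.06592
  -P(2)·log₂(P(2)) = -(0.0447)·log₂(0.0447) = 0.20042
  -P(3)·log₂(P(3)) = -(0.2301)·log₂(0.2301) = 0.48774
  -P(4)·log₂(P(4)) = -(0.7153)·log₂(0.7153) = 0.34576
H(P) = 0.06592 + 0.20042 + 0.48774 + 0.34576 = 1.09984 bits

log₂(4) = 2.00000 bits

D_KL(P||U) = 2.00000 - 1.09984 = 0.90016 ≈ 0.9002 bits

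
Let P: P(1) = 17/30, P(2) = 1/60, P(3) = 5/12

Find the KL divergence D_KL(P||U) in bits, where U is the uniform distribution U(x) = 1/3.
0.4959 bits

U(i) = 1/3 for all i

D_KL(P||U) = Σ P(x) log₂(P(x) / (1/3))
           = Σ P(x) log₂(P(x)) + log₂(3)
           = log₂(3) - H(P)

H(P) = -Σ P(x) log₂(P(x)):
  -P(1)·log₂(P(1)) = -(17/30)·log₂(17/30) = 0.46434
  -P(2)·log₂(P(2)) = -(1/60)·log₂(1/60) = 0.09845
  -P(3)·log₂(P(3)) = -(5/12)·log₂(5/12) = 0.52626
H(P) = 0.46434 + 0.09845 + 0.52626 = 1.08905 bits

log₂(3) = 1.58496 bits

D_KL(P||U) = 1.58496 - 1.08905 = 0.49591 ≈ 0.4959 bits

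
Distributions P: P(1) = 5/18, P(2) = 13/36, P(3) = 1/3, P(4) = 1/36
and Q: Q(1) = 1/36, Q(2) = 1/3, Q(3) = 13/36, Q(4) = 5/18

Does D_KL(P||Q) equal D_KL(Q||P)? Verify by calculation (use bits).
D_KL(P||Q) = 0.8337 bits, D_KL(Q||P) = 0.8337 bits. Yes — for this pair D_KL(P||Q) = D_KL(Q||P).

D_KL(P||Q) = Σ P(x) log₂(P(x)/Q(x))

Computing term by term:
  P(1)·log₂(P(1)/Q(1)) = (5/18)·log₂((5/18)/(1/36)) = 0.92276
  P(2)·log₂(P(2)/Q(2)) = (13/36)·log₂((13/36)/(1/3)) = 0.04170
  P(3)·log₂(P(3)/Q(3)) = (1/3)·log₂((1/3)/(13/36)) = -0.03849
  P(4)·log₂(P(4)/Q(4)) = (1/36)·log₂((1/36)/(5/18)) = -0.09228

D_KL(P||Q) = 0.92276 + 0.04170 - 0.03849 - 0.09228 = 0.83369 ≈ 0.8337 bits

D_KL(Q||P) = Σ Q(x) log₂(Q(x)/P(x))

Computing term by term:
  Q(1)·log₂(Q(1)/P(1)) = (1/36)·log₂((1/36)/(5/18)) = -0.09228
  Q(2)·log₂(Q(2)/P(2)) = (1/3)·log₂((1/3)/(13/36)) = -0.03849
  Q(3)·log₂(Q(3)/P(3)) = (13/36)·log₂((13/36)/(1/3)) = 0.04170
  Q(4)·log₂(Q(4)/P(4)) = (5/18)·log₂((5/18)/(1/36)) = 0.92276

D_KL(Q||P) = -0.09228 - 0.03849 + 0.04170 + 0.92276 = 0.83369 ≈ 0.8337 bits

These ARE equal here. Q is P with outcomes relabeled (Q(1) = P(4), Q(2) = P(3), Q(3) = P(2), Q(4) = P(1)) by a relabeling that is its own inverse, so the two sums contain exactly the same terms in a different order. This is a special case — KL divergence is not symmetric in general: D_KL(P||Q) ≠ D_KL(Q||P) for most P, Q.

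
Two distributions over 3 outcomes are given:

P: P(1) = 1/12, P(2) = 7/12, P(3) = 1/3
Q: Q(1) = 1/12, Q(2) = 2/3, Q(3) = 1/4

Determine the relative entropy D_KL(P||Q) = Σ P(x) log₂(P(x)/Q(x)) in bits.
0.0260 bits

D_KL(P||Q) = Σ P(x) log₂(P(x)/Q(x))

Computing term by term:
  P(1)·log₂(P(1)/Q(1)) = (1/12)·log₂((1/12)/(1/12)) = 0.00000
  P(2)·log₂(P(2)/Q(2)) = (7/12)·log₂((7/12)/(2/3)) = -0.11238
  P(3)·log₂(P(3)/Q(3)) = (1/3)·log₂((1/3)/(1/4)) = 0.13835

D_KL(P||Q) = 0.00000 - 0.11238 + 0.13835 = 0.02597 ≈ 0.0260 bits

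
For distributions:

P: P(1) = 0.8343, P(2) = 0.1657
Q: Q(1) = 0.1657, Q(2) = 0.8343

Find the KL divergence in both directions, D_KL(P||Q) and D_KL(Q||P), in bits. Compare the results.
D_KL(P||Q) = 1.5592 bits, D_KL(Q||P) = 1.5592 bits. The two directions give exactly the same value for this pair.

D_KL(P||Q) = Σ P(x) log₂(P(x)/Q(x))

Computing term by term:
  P(1)·log₂(P(1)/Q(1)) = 0.8343·log₂(0.8343/0.1657) = 1.94558
  P(2)·log₂(P(2)/Q(2)) = 0.1657·log₂(0.1657/0.8343) = -0.38641

D_KL(P||Q) = 1.94558 - 0.38641 = 1.55917 ≈ 1.5592 bits

D_KL(Q||P) = Σ Q(x) log₂(Q(x)/P(x))

Computing term by term:
  Q(1)·log₂(Q(1)/P(1)) = 0.1657·log₂(0.1657/0.8343) = -0.38641
  Q(2)·log₂(Q(2)/P(2)) = 0.8343·log₂(0.8343/0.1657) = 1.94558

D_KL(Q||P) = -0.38641 + 1.94558 = 1.55917 ≈ 1.5592 bits

These ARE equal here. Q is P with outcomes relabeled (Q(1) = P(2), Q(2) = P(1)) by a relabeling that is its own inverse, so the two sums contain exactly the same terms in a different order. This is a special case — KL divergence is not symmetric in general: D_KL(P||Q) ≠ D_KL(Q||P) for most P, Q.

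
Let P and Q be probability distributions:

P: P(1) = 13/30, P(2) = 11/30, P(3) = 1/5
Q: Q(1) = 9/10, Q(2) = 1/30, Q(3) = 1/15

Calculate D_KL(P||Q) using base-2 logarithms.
1.1285 bits

D_KL(P||Q) = Σ P(x) log₂(P(x)/Q(x))

Computing term by term:
  P(1)·log₂(P(1)/Q(1)) = (13/30)·log₂((13/30)/(9/10)) = -0.45693
  P(2)·log₂(P(2)/Q(2)) = (11/30)·log₂((11/30)/(1/30)) = 1.26846
  P(3)·log₂(P(3)/Q(3)) = (1/5)·log₂((1/5)/(1/15)) = 0.31699

D_KL(P||Q) = -0.45693 + 1.26846 + 0.31699 = 1.12852 ≈ 1.1285 bits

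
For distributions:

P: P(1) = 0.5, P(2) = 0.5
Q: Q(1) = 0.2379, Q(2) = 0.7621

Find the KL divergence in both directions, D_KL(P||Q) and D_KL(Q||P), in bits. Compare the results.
D_KL(P||Q) = 0.2318 bits, D_KL(Q||P) = 0.2085 bits. D_KL(P||Q) is larger than D_KL(Q||P) by 0.0233 bits; the two directions differ.

D_KL(P||Q) = Σ P(x) log₂(P(x)/Q(x))

Computing term by term:
  P(1)·log₂(P(1)/Q(1)) = 0.5·log₂(0.5/0.2379) = 0.53579
  P(2)·log₂(P(2)/Q(2)) = 0.5·log₂(0.5/0.7621) = -0.30403

D_KL(P||Q) = 0.53579 - 0.30403 = 0.23176 ≈ 0.2318 bits

D_KL(Q||P) = Σ Q(x) log₂(Q(x)/P(x))

Computing term by term:
  Q(1)·log₂(Q(1)/P(1)) = 0.2379·log₂(0.2379/0.5) = -0.25493
  Q(2)·log₂(Q(2)/P(2)) = 0.7621·log₂(0.7621/0.5) = 0.46340

D_KL(Q||P) = -0.25493 + 0.46340 = 0.20847 ≈ 0.2085 bits

These are NOT equal (difference: 0.0233 bits). KL divergence is asymmetric: D_KL(P||Q) ≠ D_KL(Q||P) in general.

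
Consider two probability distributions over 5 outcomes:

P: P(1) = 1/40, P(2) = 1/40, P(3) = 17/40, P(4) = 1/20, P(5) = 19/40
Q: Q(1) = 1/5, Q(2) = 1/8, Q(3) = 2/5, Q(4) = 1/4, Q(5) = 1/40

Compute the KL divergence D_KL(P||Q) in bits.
1.8058 bits

D_KL(P||Q) = Σ P(x) log₂(P(x)/Q(x))

Computing term by term:
  P(1)·log₂(P(1)/Q(1)) = (1/40)·log₂((1/40)/(1/5)) = -0.07500
  P(2)·log₂(P(2)/Q(2)) = (1/40)·log₂((1/40)/(1/8)) = -0.05805
  P(3)·log₂(P(3)/Q(3)) = (17/40)·log₂((17/40)/(2/5)) = 0.03717
  P(4)·log₂(P(4)/Q(4)) = (1/20)·log₂((1/20)/(1/4)) = -0.11610
  P(5)·log₂(P(5)/Q(5)) = (19/40)·log₂((19/40)/(1/40)) = 2.01777

D_KL(P||Q) = -0.07500 - 0.05805 + 0.03717 - 0.11610 + 2.01777 = 1.80579 ≈ 1.8058 bits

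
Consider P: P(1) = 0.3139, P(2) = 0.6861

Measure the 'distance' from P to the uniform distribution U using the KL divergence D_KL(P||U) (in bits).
0.1024 bits

U(i) = 1/2 for all i

D_KL(P||U) = Σ P(x) log₂(P(x) / (1/2))
           = Σ P(x) log₂(P(x)) + log₂(2)
           = log₂(2) - H(P)

H(P) = -Σ P(x) log₂(P(x)):
  -P(1)·log₂(P(1)) = -(0.3139)·log₂(0.3139) = 0.52472
  -P(2)·log₂(P(2)) = -(0.6861)·log₂(0.6861) = 0.37290
H(P) = 0.52472 + 0.37290 = 0.89762 bits

log₂(2) = 1.00000 bits

D_KL(P||U) = 1.00000 - 0.89762 = 0.10238 ≈ 0.1024 bits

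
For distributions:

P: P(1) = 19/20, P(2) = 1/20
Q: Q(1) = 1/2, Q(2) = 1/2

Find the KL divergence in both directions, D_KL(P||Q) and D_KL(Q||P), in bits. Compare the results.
D_KL(P||Q) = 0.7136 bits, D_KL(Q||P) = 1.1980 bits. D_KL(Q||P) is larger than D_KL(P||Q) by 0.4844 bits; the two directions differ.

D_KL(P||Q) = Σ P(x) log₂(P(x)/Q(x))

Computing term by term:
  P(1)·log₂(P(1)/Q(1)) = (19/20)·log₂((19/20)/(1/2)) = 0.87970
  P(2)·log₂(P(2)/Q(2)) = (1/20)·log₂((1/20)/(1/2)) = -0.16610

D_KL(P||Q) = 0.87970 - 0.16610 = 0.71360 ≈ 0.7136 bits

D_KL(Q||P) = Σ Q(x) log₂(Q(x)/P(x))

Computing term by term:
  Q(1)·log₂(Q(1)/P(1)) = (1/2)·log₂((1/2)/(19/20)) = -0.46300
  Q(2)·log₂(Q(2)/P(2)) = (1/2)·log₂((1/2)/(1/20)) = 1.66096

D_KL(Q||P) = -0.46300 + 1.66096 = 1.19796 ≈ 1.1980 bits

These are NOT equal (difference: 0.4844 bits). KL divergence is asymmetric: D_KL(P||Q) ≠ D_KL(Q||P) in general.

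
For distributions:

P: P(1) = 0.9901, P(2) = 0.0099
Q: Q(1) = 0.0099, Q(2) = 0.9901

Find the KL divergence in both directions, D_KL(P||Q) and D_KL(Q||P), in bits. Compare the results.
D_KL(P||Q) = 6.5125 bits, D_KL(Q||P) = 6.5125 bits. The two directions give exactly the same value for this pair.

D_KL(P||Q) = Σ P(x) log₂(P(x)/Q(x))

Computing term by term:
  P(1)·log₂(P(1)/Q(1)) = 0.9901·log₂(0.9901/0.0099) = 6.57823
  P(2)·log₂(P(2)/Q(2)) = 0.0099·log₂(0.0099/0.9901) = -0.06578

D_KL(P||Q) = 6.57823 - 0.06578 = 6.51245 ≈ 6.5125 bits

D_KL(Q||P) = Σ Q(x) log₂(Q(x)/P(x))

Computing term by term:
  Q(1)·log₂(Q(1)/P(1)) = 0.0099·log₂(0.0099/0.9901) = -0.06578
  Q(2)·log₂(Q(2)/P(2)) = 0.9901·log₂(0.9901/0.0099) = 6.57823

D_KL(Q||P) = -0.06578 + 6.57823 = 6.51245 ≈ 6.5125 bits

These ARE equal here. Q is P with outcomes relabeled (Q(1) = P(2), Q(2) = P(1)) by a relabeling that is its own inverse, so the two sums contain exactly the same terms in a different order. This is a special case — KL divergence is not symmetric in general: D_KL(P||Q) ≠ D_KL(Q||P) for most P, Q.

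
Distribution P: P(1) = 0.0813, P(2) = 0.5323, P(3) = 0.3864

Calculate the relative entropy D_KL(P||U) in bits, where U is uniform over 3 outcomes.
0.2763 bits

U(i) = 1/3 for all i

D_KL(P||U) = Σ P(x) log₂(P(x) / (1/3))
           = Σ P(x) log₂(P(x)) + log₂(3)
           = log₂(3) - H(P)

H(P) = -Σ P(x) log₂(P(x)):
  -P(1)·log₂(P(1)) = -(0.0813)·log₂(0.0813) = 0.29435
  -P(2)·log₂(P(2)) = -(0.5323)·log₂(0.5323) = 0.48423
  -P(3)·log₂(P(3)) = -(0.3864)·log₂(0.3864) = 0.53008
H(P) = 0.29435 + 0.48423 + 0.53008 = 1.30866 bits

log₂(3) = 1.58496 bits

D_KL(P||U) = 1.58496 - 1.30866 = 0.27630 ≈ 0.2763 bits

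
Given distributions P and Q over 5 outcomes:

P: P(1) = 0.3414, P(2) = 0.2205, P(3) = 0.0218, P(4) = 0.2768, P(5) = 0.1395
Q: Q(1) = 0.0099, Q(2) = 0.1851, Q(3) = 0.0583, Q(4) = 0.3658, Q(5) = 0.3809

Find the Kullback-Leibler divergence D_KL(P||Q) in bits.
1.4551 bits

D_KL(P||Q) = Σ P(x) log₂(P(x)/Q(x))

Computing term by term:
  P(1)·log₂(P(1)/Q(1)) = 0.3414·log₂(0.3414/0.0099) = 1.74383
  P(2)·log₂(P(2)/Q(2)) = 0.2205·log₂(0.2205/0.1851) = 0.05567
  P(3)·log₂(P(3)/Q(3)) = 0.0218·log₂(0.0218/0.0583) = -0.03094
  P(4)·log₂(P(4)/Q(4)) = 0.2768·log₂(0.2768/0.3658) = -0.11133
  P(5)·log₂(P(5)/Q(5)) = 0.1395·log₂(0.1395/0.3809) = -0.20216

D_KL(P||Q) = 1.74383 + 0.05567 - 0.03094 - 0.11133 - 0.20216 = 1.45507 ≈ 1.4551 bits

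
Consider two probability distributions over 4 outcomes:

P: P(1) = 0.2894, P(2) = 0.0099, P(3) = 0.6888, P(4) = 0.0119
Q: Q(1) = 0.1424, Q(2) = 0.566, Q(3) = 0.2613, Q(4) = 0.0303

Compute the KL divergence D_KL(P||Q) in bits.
1.1855 bits

D_KL(P||Q) = Σ P(x) log₂(P(x)/Q(x))

Computing term by term:
  P(1)·log₂(P(1)/Q(1)) = 0.2894·log₂(0.2894/0.1424) = 0.29609
  P(2)·log₂(P(2)/Q(2)) = 0.0099·log₂(0.0099/0.566) = -0.05779
  P(3)·log₂(P(3)/Q(3)) = 0.6888·log₂(0.6888/0.2613) = 0.96320
  P(4)·log₂(P(4)/Q(4)) = 0.0119·log₂(0.0119/0.0303) = -0.01605

D_KL(P||Q) = 0.29609 - 0.05779 + 0.96320 - 0.01605 = 1.18545 ≈ 1.1855 bits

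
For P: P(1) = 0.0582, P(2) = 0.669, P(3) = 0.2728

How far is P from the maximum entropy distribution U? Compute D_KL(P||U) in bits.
0.4470 bits

U(i) = 1/3 for all i

D_KL(P||U) = Σ P(x) log₂(P(x) / (1/3))
           = Σ P(x) log₂(P(x)) + log₂(3)
           = log₂(3) - H(P)

H(P) = -Σ P(x) log₂(P(x)):
  -P(1)·log₂(P(1)) = -(0.0582)·log₂(0.0582) = 0.23879
  -P(2)·log₂(P(2)) = -(0.669)·log₂(0.669) = 0.38797
  -P(3)·log₂(P(3)) = -(0.2728)·log₂(0.2728) = 0.51125
H(P) = 0.23879 + 0.38797 + 0.51125 = 1.13801 bits

log₂(3) = 1.58496 bits

D_KL(P||U) = 1.58496 - 1.13801 = 0.44695 ≈ 0.4470 bits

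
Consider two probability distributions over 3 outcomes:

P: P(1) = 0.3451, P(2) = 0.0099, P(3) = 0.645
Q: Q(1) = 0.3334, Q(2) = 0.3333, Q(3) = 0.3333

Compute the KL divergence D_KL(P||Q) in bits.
0.5813 bits

D_KL(P||Q) = Σ P(x) log₂(P(x)/Q(x))

Computing term by term:
  P(1)·log₂(P(1)/Q(1)) = 0.3451·log₂(0.3451/0.3334) = 0.01717
  P(2)·log₂(P(2)/Q(2)) = 0.0099·log₂(0.0099/0.3333) = -0.05023
  P(3)·log₂(P(3)/Q(3)) = 0.645·log₂(0.645/0.3333) = 0.61435

D_KL(P||Q) = 0.01717 - 0.05023 + 0.61435 = 0.58129 ≈ 0.5813 bits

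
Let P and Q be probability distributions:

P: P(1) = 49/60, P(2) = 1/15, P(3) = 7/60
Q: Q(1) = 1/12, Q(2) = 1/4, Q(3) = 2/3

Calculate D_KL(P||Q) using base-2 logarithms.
2.2686 bits

D_KL(P||Q) = Σ P(x) log₂(P(x)/Q(x))

Computing term by term:
  P(1)·log₂(P(1)/Q(1)) = (49/60)·log₂((49/60)/(1/12)) = 2.68911
  P(2)·log₂(P(2)/Q(2)) = (1/15)·log₂((1/15)/(1/4)) = -0.12713
  P(3)·log₂(P(3)/Q(3)) = (7/60)·log₂((7/60)/(2/3)) = -0.29337

D_KL(P||Q) = 2.68911 - 0.12713 - 0.29337 = 2.26861 ≈ 2.2686 bits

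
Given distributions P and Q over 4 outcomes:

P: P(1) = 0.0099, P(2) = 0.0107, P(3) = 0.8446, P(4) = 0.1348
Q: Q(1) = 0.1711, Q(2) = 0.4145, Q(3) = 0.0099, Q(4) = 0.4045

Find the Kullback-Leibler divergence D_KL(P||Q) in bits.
5.1070 bits

D_KL(P||Q) = Σ P(x) log₂(P(x)/Q(x))

Computing term by term:
  P(1)·log₂(P(1)/Q(1)) = 0.0099·log₂(0.0099/0.1711) = -0.04070
  P(2)·log₂(P(2)/Q(2)) = 0.0107·log₂(0.0107/0.4145) = -0.05645
  P(3)·log₂(P(3)/Q(3)) = 0.8446·log₂(0.8446/0.0099) = 5.41785
  P(4)·log₂(P(4)/Q(4)) = 0.1348·log₂(0.1348/0.4045) = -0.21370

D_KL(P||Q) = -0.04070 - 0.05645 + 5.41785 - 0.21370 = 5.10700 ≈ 5.1070 bits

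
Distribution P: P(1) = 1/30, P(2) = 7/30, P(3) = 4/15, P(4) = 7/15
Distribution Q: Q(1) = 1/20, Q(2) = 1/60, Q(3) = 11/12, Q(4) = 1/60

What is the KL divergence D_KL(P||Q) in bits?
2.6373 bits

D_KL(P||Q) = Σ P(x) log₂(P(x)/Q(x))

Computing term by term:
  P(1)·log₂(P(1)/Q(1)) = (1/30)·log₂((1/30)/(1/20)) = -0.01950
  P(2)·log₂(P(2)/Q(2)) = (7/30)·log₂((7/30)/(1/60)) = 0.88838
  P(3)·log₂(P(3)/Q(3)) = (4/15)·log₂((4/15)/(11/12)) = -0.47503
  P(4)·log₂(P(4)/Q(4)) = (7/15)·log₂((7/15)/(1/60)) = 2.24343

D_KL(P||Q) = -0.01950 + 0.88838 - 0.47503 + 2.24343 = 2.63728 ≈ 2.6373 bits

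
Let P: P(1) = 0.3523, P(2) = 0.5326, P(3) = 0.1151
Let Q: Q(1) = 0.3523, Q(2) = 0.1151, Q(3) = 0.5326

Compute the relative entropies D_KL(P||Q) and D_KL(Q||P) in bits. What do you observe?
D_KL(P||Q) = 0.9227 bits, D_KL(Q||P) = 0.9227 bits. The two directions give the same value here, because Q is a self-inverse relabeling of P; in general KL divergence is asymmetric.

D_KL(P||Q) = Σ P(x) log₂(P(x)/Q(x))

Computing term by term:
  P(1)·log₂(P(1)/Q(1)) = 0.3523·log₂(0.3523/0.3523) = 0.00000
  P(2)·log₂(P(2)/Q(2)) = 0.5326·log₂(0.5326/0.1151) = 1.17713
  P(3)·log₂(P(3)/Q(3)) = 0.1151·log₂(0.1151/0.5326) = -0.25439

D_KL(P||Q) = 0.00000 + 1.17713 - 0.25439 = 0.92274 ≈ 0.9227 bits

D_KL(Q||P) = Σ Q(x) log₂(Q(x)/P(x))

Computing term by term:
  Q(1)·log₂(Q(1)/P(1)) = 0.3523·log₂(0.3523/0.3523) = 0.00000
  Q(2)·log₂(Q(2)/P(2)) = 0.1151·log₂(0.1151/0.5326) = -0.25439
  Q(3)·log₂(Q(3)/P(3)) = 0.5326·log₂(0.5326/0.1151) = 1.17713

D_KL(Q||P) = 0.00000 - 0.25439 + 1.17713 = 0.92274 ≈ 0.9227 bits

These ARE equal here. Q is P with outcomes relabeled (Q(2) = P(3), Q(3) = P(2)) by a relabeling that is its own inverse, so the two sums contain exactly the same terms in a different order. This is a special case — KL divergence is not symmetric in general: D_KL(P||Q) ≠ D_KL(Q||P) for most P, Q.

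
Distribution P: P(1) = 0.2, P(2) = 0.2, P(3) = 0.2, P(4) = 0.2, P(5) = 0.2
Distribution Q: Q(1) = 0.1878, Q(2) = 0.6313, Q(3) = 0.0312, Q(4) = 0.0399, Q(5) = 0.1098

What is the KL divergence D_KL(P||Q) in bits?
0.8607 bits

D_KL(P||Q) = Σ P(x) log₂(P(x)/Q(x))

Computing term by term:
  P(1)·log₂(P(1)/Q(1)) = 0.2·log₂(0.2/0.1878) = 0.01816
  P(2)·log₂(P(2)/Q(2)) = 0.2·log₂(0.2/0.6313) = -0.33167
  P(3)·log₂(P(3)/Q(3)) = 0.2·log₂(0.2/0.0312) = 0.53608
  P(4)·log₂(P(4)/Q(4)) = 0.2·log₂(0.2/0.0399) = 0.46511
  P(5)·log₂(P(5)/Q(5)) = 0.2·log₂(0.2/0.1098) = 0.17302

D_KL(P||Q) = 0.01816 - 0.33167 + 0.53608 + 0.46511 + 0.17302 = 0.86070 ≈ 0.8607 bits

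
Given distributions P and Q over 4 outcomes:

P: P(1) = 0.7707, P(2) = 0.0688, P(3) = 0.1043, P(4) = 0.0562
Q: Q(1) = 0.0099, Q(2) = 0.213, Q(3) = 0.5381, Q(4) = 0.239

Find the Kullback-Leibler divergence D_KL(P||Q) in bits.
4.3656 bits

D_KL(P||Q) = Σ P(x) log₂(P(x)/Q(x))

Computing term by term:
  P(1)·log₂(P(1)/Q(1)) = 0.7707·log₂(0.7707/0.0099) = 4.84200
  P(2)·log₂(P(2)/Q(2)) = 0.0688·log₂(0.0688/0.213) = -0.11217
  P(3)·log₂(P(3)/Q(3)) = 0.1043·log₂(0.1043/0.5381) = -0.24689
  P(4)·log₂(P(4)/Q(4)) = 0.0562·log₂(0.0562/0.239) = -0.11737

D_KL(P||Q) = 4.84200 - 0.11217 - 0.24689 - 0.11737 = 4.36557 ≈ 4.3656 bits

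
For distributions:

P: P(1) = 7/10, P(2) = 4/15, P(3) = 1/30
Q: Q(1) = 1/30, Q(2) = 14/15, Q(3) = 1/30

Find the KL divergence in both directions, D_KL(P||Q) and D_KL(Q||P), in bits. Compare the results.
D_KL(P||Q) = 2.5927 bits, D_KL(Q||P) = 1.5405 bits. D_KL(P||Q) is larger than D_KL(Q||P) by 1.0522 bits; the two directions differ.

D_KL(P||Q) = Σ P(x) log₂(P(x)/Q(x))

Computing term by term:
  P(1)·log₂(P(1)/Q(1)) = (7/10)·log₂((7/10)/(1/30)) = 3.07462
  P(2)·log₂(P(2)/Q(2)) = (4/15)·log₂((4/15)/(14/15)) = -0.48196
  P(3)·log₂(P(3)/Q(3)) = (1/30)·log₂((1/30)/(1/30)) = 0.00000

D_KL(P||Q) = 3.07462 - 0.48196 + 0.00000 = 2.59266 ≈ 2.5927 bits

D_KL(Q||P) = Σ Q(x) log₂(Q(x)/P(x))

Computing term by term:
  Q(1)·log₂(Q(1)/P(1)) = (1/30)·log₂((1/30)/(7/10)) = -0.14641
  Q(2)·log₂(Q(2)/P(2)) = (14/15)·log₂((14/15)/(4/15)) = 1.68686
  Q(3)·log₂(Q(3)/P(3)) = (1/30)·log₂((1/30)/(1/30)) = 0.00000

D_KL(Q||P) = -0.14641 + 1.68686 + 0.00000 = 1.54045 ≈ 1.5405 bits

These are NOT equal (difference: 1.0522 bits). KL divergence is asymmetric: D_KL(P||Q) ≠ D_KL(Q||P) in general.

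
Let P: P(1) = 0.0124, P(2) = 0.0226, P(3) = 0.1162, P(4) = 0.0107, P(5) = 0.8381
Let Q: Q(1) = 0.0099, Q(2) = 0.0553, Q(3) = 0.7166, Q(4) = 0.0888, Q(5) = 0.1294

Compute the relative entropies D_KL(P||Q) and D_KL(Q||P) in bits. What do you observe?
D_KL(P||Q) = 1.8961 bits, D_KL(Q||P) = 1.8713 bits. The two directions give different values (D_KL(P||Q) exceeds D_KL(Q||P) by 0.0248 bits): KL divergence is asymmetric.

D_KL(P||Q) = Σ P(x) log₂(P(x)/Q(x))

Computing term by term:
  P(1)·log₂(P(1)/Q(1)) = 0.0124·log₂(0.0124/0.0099) = 0.00403
  P(2)·log₂(P(2)/Q(2)) = 0.0226·log₂(0.0226/0.0553) = -0.02918
  P(3)·log₂(P(3)/Q(3)) = 0.1162·log₂(0.1162/0.7166) = -0.30497
  P(4)·log₂(P(4)/Q(4)) = 0.0107·log₂(0.0107/0.0888) = -0.03267
  P(5)·log₂(P(5)/Q(5)) = 0.8381·log₂(0.8381/0.1294) = 2.25892

D_KL(P||Q) = 0.00403 - 0.02918 - 0.30497 - 0.03267 + 2.25892 = 1.89613 ≈ 1.8961 bits

D_KL(Q||P) = Σ Q(x) log₂(Q(x)/P(x))

Computing term by term:
  Q(1)·log₂(Q(1)/P(1)) = 0.0099·log₂(0.0099/0.0124) = -0.00322
  Q(2)·log₂(Q(2)/P(2)) = 0.0553·log₂(0.0553/0.0226) = 0.07139
  Q(3)·log₂(Q(3)/P(3)) = 0.7166·log₂(0.7166/0.1162) = 1.88076
  Q(4)·log₂(Q(4)/P(4)) = 0.0888·log₂(0.0888/0.0107) = 0.27110
  Q(5)·log₂(Q(5)/P(5)) = 0.1294·log₂(0.1294/0.8381) = -0.34877

D_KL(Q||P) = -0.00322 + 0.07139 + 1.88076 + 0.27110 - 0.34877 = 1.87126 ≈ 1.8713 bits

These are NOT equal (difference: 0.0248 bits). KL divergence is asymmetric: D_KL(P||Q) ≠ D_KL(Q||P) in general.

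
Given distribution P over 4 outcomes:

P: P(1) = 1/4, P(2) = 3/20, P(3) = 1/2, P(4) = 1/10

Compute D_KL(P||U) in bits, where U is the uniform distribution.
0.2573 bits

U(i) = 1/4 for all i

D_KL(P||U) = Σ P(x) log₂(P(x) / (1/4))
           = Σ P(x) log₂(P(x)) + log₂(4)
           = log₂(4) - H(P)

H(P) = -Σ P(x) log₂(P(x)):
  -P(1)·log₂(P(1)) = -(1/4)·log₂(1/4) = 0.50000
  -P(2)·log₂(P(2)) = -(3/20)·log₂(3/20) = 0.41054
  -P(3)·log₂(P(3)) = -(1/2)·log₂(1/2) = 0.50000
  -P(4)·log₂(P(4)) = -(1/10)·log₂(1/10) = 0.33219
H(P) = 0.50000 + 0.41054 + 0.50000 + 0.33219 = 1.74273 bits

log₂(4) = 2.00000 bits

D_KL(P||U) = 2.00000 - 1.74273 = 0.25727 ≈ 0.2573 bits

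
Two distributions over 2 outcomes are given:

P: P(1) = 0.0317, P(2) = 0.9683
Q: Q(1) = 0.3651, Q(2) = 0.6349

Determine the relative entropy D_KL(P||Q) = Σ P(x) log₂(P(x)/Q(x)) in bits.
0.4779 bits

D_KL(P||Q) = Σ P(x) log₂(P(x)/Q(x))

Computing term by term:
  P(1)·log₂(P(1)/Q(1)) = 0.0317·log₂(0.0317/0.3651) = -0.11177
  P(2)·log₂(P(2)/Q(2)) = 0.9683·log₂(0.9683/0.6349) = 0.58962

D_KL(P||Q) = -0.11177 + 0.58962 = 0.47785 ≈ 0.4779 bits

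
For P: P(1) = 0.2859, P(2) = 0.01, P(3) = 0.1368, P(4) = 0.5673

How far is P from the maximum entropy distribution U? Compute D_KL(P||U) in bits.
0.5606 bits

U(i) = 1/4 for all i

D_KL(P||U) = Σ P(x) log₂(P(x) / (1/4))
           = Σ P(x) log₂(P(x)) + log₂(4)
           = log₂(4) - H(P)

H(P) = -Σ P(x) log₂(P(x)):
  -P(1)·log₂(P(1)) = -(0.2859)·log₂(0.2859) = 0.51645
  -P(2)·log₂(P(2)) = -(0.01)·log₂(0.01) = 0.06644
  -P(3)·log₂(P(3)) = -(0.1368)·log₂(0.1368) = 0.39260
  -P(4)·log₂(P(4)) = -(0.5673)·log₂(0.5673) = 0.46395
H(P) = 0.51645 + 0.06644 + 0.39260 + 0.46395 = 1.43944 bits

log₂(4) = 2.00000 bits

D_KL(P||U) = 2.00000 - 1.43944 = 0.56056 ≈ 0.5606 bits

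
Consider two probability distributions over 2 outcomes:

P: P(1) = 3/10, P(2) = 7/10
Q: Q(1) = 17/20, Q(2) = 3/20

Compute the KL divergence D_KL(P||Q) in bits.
1.1049 bits

D_KL(P||Q) = Σ P(x) log₂(P(x)/Q(x))

Computing term by term:
  P(1)·log₂(P(1)/Q(1)) = (3/10)·log₂((3/10)/(17/20)) = -0.45075
  P(2)·log₂(P(2)/Q(2)) = (7/10)·log₂((7/10)/(3/20)) = 1.55567

D_KL(P||Q) = -0.45075 + 1.55567 = 1.10492 ≈ 1.1049 bits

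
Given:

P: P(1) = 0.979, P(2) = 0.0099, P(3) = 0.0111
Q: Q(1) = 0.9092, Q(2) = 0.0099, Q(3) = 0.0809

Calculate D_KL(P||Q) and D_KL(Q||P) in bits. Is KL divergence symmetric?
D_KL(P||Q) = 0.0727 bits, D_KL(Q||P) = 0.1348 bits. No, KL divergence is not symmetric.

D_KL(P||Q) = Σ P(x) log₂(P(x)/Q(x))

Computing term by term:
  P(1)·log₂(P(1)/Q(1)) = 0.979·log₂(0.979/0.9092) = 0.10447
  P(2)·log₂(P(2)/Q(2)) = 0.0099·log₂(0.0099/0.0099) = 0.00000
  P(3)·log₂(P(3)/Q(3)) = 0.0111·log₂(0.0111/0.0809) = -0.03181

D_KL(P||Q) = 0.10447 + 0.00000 - 0.03181 = 0.07266 ≈ 0.0727 bits

D_KL(Q||P) = Σ Q(x) log₂(Q(x)/P(x))

Computing term by term:
  Q(1)·log₂(Q(1)/P(1)) = 0.9092·log₂(0.9092/0.979) = -0.09702
  Q(2)·log₂(Q(2)/P(2)) = 0.0099·log₂(0.0099/0.0099) = 0.00000
  Q(3)·log₂(Q(3)/P(3)) = 0.0809·log₂(0.0809/0.0111) = 0.23183

D_KL(Q||P) = -0.09702 + 0.00000 + 0.23183 = 0.13481 ≈ 0.1348 bits

These are NOT equal (difference: 0.0621 bits). KL divergence is asymmetric: D_KL(P||Q) ≠ D_KL(Q||P) in general.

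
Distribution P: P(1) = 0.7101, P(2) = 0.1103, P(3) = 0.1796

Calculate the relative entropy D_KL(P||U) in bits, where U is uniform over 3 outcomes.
0.4385 bits

U(i) = 1/3 for all i

D_KL(P||U) = Σ P(x) log₂(P(x) / (1/3))
           = Σ P(x) log₂(P(x)) + log₂(3)
           = log₂(3) - H(P)

H(P) = -Σ P(x) log₂(P(x)):
  -P(1)·log₂(P(1)) = -(0.7101)·log₂(0.7101) = 0.35072
  -P(2)·log₂(P(2)) = -(0.1103)·log₂(0.1103) = 0.35081
  -P(3)·log₂(P(3)) = -(0.1796)·log₂(0.1796) = 0.44489
H(P) = 0.35072 + 0.35081 + 0.44489 = 1.14642 bits

log₂(3) = 1.58496 bits

D_KL(P||U) = 1.58496 - 1.14642 = 0.43854 ≈ 0.4385 bits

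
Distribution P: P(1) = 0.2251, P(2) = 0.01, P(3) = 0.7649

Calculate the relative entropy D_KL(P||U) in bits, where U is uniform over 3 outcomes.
0.7385 bits

U(i) = 1/3 for all i

D_KL(P||U) = Σ P(x) log₂(P(x) / (1/3))
           = Σ P(x) log₂(P(x)) + log₂(3)
           = log₂(3) - H(P)

H(P) = -Σ P(x) log₂(P(x)):
  -P(1)·log₂(P(1)) = -(0.2251)·log₂(0.2251) = 0.48427
  -P(2)·log₂(P(2)) = -(0.01)·log₂(0.01) = 0.06644
  -P(3)·log₂(P(3)) = -(0.7649)·log₂(0.7649) = 0.29575
H(P) = 0.48427 + 0.06644 + 0.29575 = 0.84646 bits

log₂(3) = 1.58496 bits

D_KL(P||U) = 1.58496 - 0.84646 = 0.73850 ≈ 0.7385 bits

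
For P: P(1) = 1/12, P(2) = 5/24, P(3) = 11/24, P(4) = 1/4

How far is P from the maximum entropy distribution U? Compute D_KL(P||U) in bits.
0.2139 bits

U(i) = 1/4 for all i

D_KL(P||U) = Σ P(x) log₂(P(x) / (1/4))
           = Σ P(x) log₂(P(x)) + log₂(4)
           = log₂(4) - H(P)

H(P) = -Σ P(x) log₂(P(x)):
  -P(1)·log₂(P(1)) = -(1/12)·log₂(1/12) = 0.29875
  -P(2)·log₂(P(2)) = -(5/24)·log₂(5/24) = 0.47147
  -P(3)·log₂(P(3)) = -(11/24)·log₂(11/24) = 0.51587
  -P(4)·log₂(P(4)) = -(1/4)·log₂(1/4) = 0.50000
H(P) = 0.29875 + 0.47147 + 0.51587 + 0.50000 = 1.78609 bits

log₂(4) = 2.00000 bits

D_KL(P||U) = 2.00000 - 1.78609 = 0.21391 ≈ 0.2139 bits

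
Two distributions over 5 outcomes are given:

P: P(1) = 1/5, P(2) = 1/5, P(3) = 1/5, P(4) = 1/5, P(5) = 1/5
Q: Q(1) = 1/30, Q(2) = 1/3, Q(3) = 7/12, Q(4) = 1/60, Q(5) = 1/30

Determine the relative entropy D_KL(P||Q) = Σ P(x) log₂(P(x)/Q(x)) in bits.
1.2947 bits

D_KL(P||Q) = Σ P(x) log₂(P(x)/Q(x))

Computing term by term:
  P(1)·log₂(P(1)/Q(1)) = (1/5)·log₂((1/5)/(1/30)) = 0.51699
  P(2)·log₂(P(2)/Q(2)) = (1/5)·log₂((1/5)/(1/3)) = -0.14739
  P(3)·log₂(P(3)/Q(3)) = (1/5)·log₂((1/5)/(7/12)) = -0.30886
  P(4)·log₂(P(4)/Q(4)) = (1/5)·log₂((1/5)/(1/60)) = 0.71699
  P(5)·log₂(P(5)/Q(5)) = (1/5)·log₂((1/5)/(1/30)) = 0.51699

D_KL(P||Q) = 0.51699 - 0.14739 - 0.30886 + 0.71699 + 0.51699 = 1.29472 ≈ 1.2947 bits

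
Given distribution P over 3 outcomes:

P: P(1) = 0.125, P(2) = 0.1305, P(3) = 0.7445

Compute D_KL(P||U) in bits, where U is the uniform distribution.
0.5097 bits

U(i) = 1/3 for all i

D_KL(P||U) = Σ P(x) log₂(P(x) / (1/3))
           = Σ P(x) log₂(P(x)) + log₂(3)
           = log₂(3) - H(P)

H(P) = -Σ P(x) log₂(P(x)):
  -P(1)·log₂(P(1)) = -(0.125)·log₂(0.125) = 0.37500
  -P(2)·log₂(P(2)) = -(0.1305)·log₂(0.1305) = 0.38339
  -P(3)·log₂(P(3)) = -(0.7445)·log₂(0.7445) = 0.31690
H(P) = 0.37500 + 0.38339 + 0.31690 = 1.07529 bits

log₂(3) = 1.58496 bits

D_KL(P||U) = 1.58496 - 1.07529 = 0.50967 ≈ 0.5097 bits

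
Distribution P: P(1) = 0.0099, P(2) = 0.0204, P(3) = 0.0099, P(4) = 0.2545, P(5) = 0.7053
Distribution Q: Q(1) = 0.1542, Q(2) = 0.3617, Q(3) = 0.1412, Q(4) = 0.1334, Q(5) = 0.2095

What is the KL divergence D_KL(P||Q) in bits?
1.3106 bits

D_KL(P||Q) = Σ P(x) log₂(P(x)/Q(x))

Computing term by term:
  P(1)·log₂(P(1)/Q(1)) = 0.0099·log₂(0.0099/0.1542) = -0.03922
  P(2)·log₂(P(2)/Q(2)) = 0.0204·log₂(0.0204/0.3617) = -0.08462
  P(3)·log₂(P(3)/Q(3)) = 0.0099·log₂(0.0099/0.1412) = -0.03796
  P(4)·log₂(P(4)/Q(4)) = 0.2545·log₂(0.2545/0.1334) = 0.23717
  P(5)·log₂(P(5)/Q(5)) = 0.7053·log₂(0.7053/0.2095) = 1.23518

D_KL(P||Q) = -0.03922 - 0.08462 - 0.03796 + 0.23717 + 1.23518 = 1.31055 ≈ 1.3106 bits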